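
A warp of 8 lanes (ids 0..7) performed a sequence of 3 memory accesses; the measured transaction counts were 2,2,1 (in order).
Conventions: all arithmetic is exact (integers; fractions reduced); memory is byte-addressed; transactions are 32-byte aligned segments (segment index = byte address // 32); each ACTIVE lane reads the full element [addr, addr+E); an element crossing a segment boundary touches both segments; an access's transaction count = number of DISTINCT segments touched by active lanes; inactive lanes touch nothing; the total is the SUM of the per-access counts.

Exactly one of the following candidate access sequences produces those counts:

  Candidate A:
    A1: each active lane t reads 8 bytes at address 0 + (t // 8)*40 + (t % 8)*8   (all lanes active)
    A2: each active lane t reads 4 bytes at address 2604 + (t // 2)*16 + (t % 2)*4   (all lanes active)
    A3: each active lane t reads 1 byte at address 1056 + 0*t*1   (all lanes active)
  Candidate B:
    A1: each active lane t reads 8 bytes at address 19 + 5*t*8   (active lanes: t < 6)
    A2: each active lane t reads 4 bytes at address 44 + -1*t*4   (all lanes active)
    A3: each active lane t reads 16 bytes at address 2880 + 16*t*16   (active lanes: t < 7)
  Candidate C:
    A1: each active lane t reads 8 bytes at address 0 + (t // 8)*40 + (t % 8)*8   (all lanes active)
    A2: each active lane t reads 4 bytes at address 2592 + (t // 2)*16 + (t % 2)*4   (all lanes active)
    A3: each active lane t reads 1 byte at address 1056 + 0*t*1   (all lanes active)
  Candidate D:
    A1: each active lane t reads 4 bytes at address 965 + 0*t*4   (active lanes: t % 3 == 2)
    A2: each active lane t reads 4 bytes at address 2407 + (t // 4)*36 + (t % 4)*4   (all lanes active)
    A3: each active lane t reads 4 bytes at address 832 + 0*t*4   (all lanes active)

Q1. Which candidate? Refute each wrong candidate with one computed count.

A: A2 gives 3 transactions, not 2
B: A1 gives 8 transactions, not 2
D: A1 gives 1 transaction, not 2
C: all counts match (2,2,1)

Answer: C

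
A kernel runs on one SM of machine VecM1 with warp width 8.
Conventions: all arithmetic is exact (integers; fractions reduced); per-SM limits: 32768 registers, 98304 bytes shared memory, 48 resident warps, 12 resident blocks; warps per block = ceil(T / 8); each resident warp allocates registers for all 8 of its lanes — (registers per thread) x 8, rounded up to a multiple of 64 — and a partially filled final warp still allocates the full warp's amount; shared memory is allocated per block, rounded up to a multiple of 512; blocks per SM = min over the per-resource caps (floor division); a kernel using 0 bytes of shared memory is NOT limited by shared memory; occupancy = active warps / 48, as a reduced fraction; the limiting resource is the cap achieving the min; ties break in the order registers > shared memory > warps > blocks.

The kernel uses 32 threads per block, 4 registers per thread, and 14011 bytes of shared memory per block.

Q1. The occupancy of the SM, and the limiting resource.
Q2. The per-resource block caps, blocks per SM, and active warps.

Answer: occupancy 1/2, limited by shared memory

registers: 128 blocks
shared memory: 6 blocks
warps: 12 blocks
blocks: 12 blocks

Answer: 6 blocks, 24 active warps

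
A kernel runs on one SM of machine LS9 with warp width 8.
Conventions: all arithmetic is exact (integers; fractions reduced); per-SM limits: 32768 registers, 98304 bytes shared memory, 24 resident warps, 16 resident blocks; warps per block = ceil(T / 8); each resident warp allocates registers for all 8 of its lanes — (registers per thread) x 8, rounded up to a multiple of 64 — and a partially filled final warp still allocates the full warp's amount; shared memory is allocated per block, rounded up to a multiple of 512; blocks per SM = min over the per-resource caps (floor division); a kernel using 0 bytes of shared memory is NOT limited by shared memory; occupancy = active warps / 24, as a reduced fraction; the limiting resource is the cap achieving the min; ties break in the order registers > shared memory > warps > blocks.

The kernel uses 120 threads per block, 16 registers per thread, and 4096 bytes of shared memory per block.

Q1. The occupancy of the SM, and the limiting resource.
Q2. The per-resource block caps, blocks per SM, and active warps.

Answer: occupancy 5/8, limited by warps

registers: 17 blocks
shared memory: 24 blocks
warps: 1 block
blocks: 16 blocks

Answer: 1 block, 15 active warps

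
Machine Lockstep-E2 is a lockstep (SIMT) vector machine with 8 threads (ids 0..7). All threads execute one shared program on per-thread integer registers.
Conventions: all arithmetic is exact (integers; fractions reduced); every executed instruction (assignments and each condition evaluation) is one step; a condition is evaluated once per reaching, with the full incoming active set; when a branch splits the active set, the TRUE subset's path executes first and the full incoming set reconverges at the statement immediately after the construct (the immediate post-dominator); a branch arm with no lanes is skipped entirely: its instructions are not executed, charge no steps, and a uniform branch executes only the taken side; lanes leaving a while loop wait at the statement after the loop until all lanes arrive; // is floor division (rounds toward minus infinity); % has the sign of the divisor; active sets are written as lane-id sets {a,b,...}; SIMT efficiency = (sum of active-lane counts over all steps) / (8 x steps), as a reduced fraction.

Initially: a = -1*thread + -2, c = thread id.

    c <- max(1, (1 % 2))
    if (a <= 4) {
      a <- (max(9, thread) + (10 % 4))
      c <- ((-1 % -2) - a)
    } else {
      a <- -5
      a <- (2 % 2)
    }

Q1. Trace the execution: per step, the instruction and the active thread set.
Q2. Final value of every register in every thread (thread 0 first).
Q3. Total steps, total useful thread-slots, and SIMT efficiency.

step 0: c <- max(1, (1 % 2))         {0,1,2,3,4,5,6,7}
step 1: eval (a <= 4)                {0,1,2,3,4,5,6,7}
step 2: a <- (max(9, thread) + (10 % 4)) {0,1,2,3,4,5,6,7}
step 3: c <- ((-1 % -2) - a)         {0,1,2,3,4,5,6,7}

Answer: 4 steps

a: 11,11,11,11,11,11,11,11
c: -12,-12,-12,-12,-12,-12,-12,-12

steps = 4; useful = 32; efficiency = 32/32 = 1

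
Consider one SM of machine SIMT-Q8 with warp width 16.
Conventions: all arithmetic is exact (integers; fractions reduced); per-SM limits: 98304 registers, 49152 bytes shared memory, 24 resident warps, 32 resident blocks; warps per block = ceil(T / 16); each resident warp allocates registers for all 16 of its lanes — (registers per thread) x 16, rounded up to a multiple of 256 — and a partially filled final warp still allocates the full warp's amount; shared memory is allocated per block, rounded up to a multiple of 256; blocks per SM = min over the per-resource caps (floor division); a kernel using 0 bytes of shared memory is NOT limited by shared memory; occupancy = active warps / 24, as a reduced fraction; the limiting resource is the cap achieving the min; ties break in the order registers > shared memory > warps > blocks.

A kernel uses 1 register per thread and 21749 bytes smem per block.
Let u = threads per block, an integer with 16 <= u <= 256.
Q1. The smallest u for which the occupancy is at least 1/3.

Answer: u = 49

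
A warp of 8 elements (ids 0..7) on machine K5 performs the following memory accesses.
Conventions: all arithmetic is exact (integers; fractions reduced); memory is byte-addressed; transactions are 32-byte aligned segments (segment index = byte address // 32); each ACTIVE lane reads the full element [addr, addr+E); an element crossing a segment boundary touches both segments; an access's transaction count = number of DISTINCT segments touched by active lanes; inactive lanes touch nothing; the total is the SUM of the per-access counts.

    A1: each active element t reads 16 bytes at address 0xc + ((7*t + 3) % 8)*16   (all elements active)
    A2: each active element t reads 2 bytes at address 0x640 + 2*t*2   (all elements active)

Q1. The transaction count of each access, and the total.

A1: 5 transactions
A2: 1 transaction

Answer: 5,1; total 6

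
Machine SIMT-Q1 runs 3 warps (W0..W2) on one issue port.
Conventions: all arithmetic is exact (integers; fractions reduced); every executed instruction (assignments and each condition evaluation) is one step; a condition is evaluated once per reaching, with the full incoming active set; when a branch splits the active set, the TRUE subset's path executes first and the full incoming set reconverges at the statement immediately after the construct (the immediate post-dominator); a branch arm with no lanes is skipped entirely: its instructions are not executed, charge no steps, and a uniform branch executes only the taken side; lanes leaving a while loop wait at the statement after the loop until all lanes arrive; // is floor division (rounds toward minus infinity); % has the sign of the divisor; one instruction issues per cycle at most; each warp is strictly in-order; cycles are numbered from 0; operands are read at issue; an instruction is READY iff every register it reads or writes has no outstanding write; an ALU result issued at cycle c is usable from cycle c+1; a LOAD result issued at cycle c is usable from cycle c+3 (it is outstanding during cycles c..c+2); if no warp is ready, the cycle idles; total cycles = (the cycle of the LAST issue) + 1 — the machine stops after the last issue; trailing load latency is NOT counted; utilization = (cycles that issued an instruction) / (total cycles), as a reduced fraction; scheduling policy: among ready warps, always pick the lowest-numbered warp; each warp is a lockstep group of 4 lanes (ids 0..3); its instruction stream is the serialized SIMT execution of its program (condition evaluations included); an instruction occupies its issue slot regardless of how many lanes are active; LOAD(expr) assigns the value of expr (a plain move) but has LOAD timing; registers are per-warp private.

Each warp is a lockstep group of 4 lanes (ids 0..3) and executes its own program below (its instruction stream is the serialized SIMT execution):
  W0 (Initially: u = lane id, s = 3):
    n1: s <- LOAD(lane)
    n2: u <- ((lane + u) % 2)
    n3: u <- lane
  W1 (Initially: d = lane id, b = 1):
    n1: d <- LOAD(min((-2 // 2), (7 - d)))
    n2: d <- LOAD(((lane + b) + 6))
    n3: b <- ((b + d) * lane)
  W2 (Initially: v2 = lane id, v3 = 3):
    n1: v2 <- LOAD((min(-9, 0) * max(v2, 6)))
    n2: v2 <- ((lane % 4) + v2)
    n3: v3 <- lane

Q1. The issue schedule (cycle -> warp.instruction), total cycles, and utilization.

cycle 0: W0.I0
cycle 1: W0.I1
cycle 2: W0.I2
cycle 3: W1.I0
cycle 4: W2.I0
cycle 5: idle
cycle 6: W1.I1
cycle 7: W2.I1
cycle 8: W2.I2
cycle 9: W1.I2

Answer: 10 cycles, utilization 9/10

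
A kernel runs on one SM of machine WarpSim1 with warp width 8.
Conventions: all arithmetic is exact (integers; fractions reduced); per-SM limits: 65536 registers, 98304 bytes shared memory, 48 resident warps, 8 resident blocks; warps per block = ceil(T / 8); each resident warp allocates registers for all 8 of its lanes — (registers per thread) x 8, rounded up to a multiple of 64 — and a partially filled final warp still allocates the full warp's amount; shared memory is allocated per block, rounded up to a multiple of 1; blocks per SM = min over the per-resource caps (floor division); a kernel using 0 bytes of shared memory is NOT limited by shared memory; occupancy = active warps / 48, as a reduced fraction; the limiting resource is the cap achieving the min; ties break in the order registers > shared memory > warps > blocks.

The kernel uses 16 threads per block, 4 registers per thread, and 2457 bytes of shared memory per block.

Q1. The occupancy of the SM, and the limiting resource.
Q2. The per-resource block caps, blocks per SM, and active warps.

Answer: occupancy 1/3, limited by blocks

registers: 512 blocks
shared memory: 40 blocks
warps: 24 blocks
blocks: 8 blocks

Answer: 8 blocks, 16 active warps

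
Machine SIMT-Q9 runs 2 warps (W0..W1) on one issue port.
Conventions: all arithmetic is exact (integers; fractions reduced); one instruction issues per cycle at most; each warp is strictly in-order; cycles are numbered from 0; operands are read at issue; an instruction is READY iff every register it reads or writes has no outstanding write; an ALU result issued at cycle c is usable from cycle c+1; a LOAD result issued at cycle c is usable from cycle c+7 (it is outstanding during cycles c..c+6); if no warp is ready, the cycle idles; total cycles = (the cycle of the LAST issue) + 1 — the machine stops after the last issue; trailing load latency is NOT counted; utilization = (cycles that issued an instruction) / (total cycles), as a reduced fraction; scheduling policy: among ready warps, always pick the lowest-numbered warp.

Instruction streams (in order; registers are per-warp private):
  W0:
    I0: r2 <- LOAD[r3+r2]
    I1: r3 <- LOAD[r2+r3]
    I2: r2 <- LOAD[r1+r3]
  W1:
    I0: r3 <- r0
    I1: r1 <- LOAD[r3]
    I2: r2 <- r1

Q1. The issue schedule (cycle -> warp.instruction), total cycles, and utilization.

cycle 0: W0.I0
cycle 1: W1.I0
cycle 2: W1.I1
cycle 3: idle
cycle 4: idle
cycle 5: idle
cycle 6: idle
cycle 7: W0.I1
cycle 8: idle
cycle 9: W1.I2
cycle 10: idle
cycle 11: idle
cycle 12: idle
cycle 13: idle
cycle 14: W0.I2

Answer: 15 cycles, utilization 2/5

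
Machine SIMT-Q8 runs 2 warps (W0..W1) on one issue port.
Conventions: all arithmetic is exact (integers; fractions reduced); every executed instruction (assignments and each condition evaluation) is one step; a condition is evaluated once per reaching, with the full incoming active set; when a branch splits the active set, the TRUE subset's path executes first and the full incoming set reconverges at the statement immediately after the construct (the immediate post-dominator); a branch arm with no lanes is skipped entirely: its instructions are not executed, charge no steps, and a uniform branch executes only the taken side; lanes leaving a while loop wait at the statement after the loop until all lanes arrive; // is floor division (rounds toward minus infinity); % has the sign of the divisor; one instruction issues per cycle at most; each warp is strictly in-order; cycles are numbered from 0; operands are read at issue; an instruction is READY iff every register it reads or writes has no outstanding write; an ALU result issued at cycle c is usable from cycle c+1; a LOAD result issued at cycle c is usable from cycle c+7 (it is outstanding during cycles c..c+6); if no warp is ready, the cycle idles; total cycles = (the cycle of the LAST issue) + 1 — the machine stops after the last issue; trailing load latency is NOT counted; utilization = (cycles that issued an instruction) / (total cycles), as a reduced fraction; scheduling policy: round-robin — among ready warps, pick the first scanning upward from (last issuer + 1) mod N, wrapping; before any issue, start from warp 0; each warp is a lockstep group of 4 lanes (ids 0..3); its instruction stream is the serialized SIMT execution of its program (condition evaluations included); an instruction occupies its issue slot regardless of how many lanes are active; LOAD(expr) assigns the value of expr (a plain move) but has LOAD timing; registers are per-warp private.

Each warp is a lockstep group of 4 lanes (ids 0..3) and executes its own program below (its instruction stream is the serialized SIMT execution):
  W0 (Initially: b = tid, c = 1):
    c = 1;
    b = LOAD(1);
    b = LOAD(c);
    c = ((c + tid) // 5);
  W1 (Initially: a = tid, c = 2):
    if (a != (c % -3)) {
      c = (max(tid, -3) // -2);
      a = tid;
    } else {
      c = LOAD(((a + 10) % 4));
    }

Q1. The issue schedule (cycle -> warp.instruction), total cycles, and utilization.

cycle 0: W0.I0
cycle 1: W1.I0
cycle 2: W0.I1
cycle 3: W1.I1
cycle 4: W1.I2
cycle 5: idle
cycle 6: idle
cycle 7: idle
cycle 8: idle
cycle 9: W0.I2
cycle 10: W0.I3

Answer: 11 cycles, utilization 7/11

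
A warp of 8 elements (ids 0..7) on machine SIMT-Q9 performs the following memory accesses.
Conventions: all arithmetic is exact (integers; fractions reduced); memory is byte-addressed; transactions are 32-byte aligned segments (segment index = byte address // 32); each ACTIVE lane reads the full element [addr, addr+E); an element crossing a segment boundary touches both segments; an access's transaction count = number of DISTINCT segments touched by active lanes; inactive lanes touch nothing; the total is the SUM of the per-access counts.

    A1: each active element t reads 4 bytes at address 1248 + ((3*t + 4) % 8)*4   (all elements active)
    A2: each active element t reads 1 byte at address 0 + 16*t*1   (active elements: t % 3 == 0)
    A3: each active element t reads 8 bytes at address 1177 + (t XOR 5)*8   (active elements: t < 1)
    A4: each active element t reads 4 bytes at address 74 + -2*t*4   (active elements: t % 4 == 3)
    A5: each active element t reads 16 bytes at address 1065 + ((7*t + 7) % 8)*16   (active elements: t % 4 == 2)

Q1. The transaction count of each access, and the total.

A1: 1 transaction
A2: 3 transactions
A3: 1 transaction
A4: 2 transactions
A5: 4 transactions

Answer: 1,3,1,2,4; total 11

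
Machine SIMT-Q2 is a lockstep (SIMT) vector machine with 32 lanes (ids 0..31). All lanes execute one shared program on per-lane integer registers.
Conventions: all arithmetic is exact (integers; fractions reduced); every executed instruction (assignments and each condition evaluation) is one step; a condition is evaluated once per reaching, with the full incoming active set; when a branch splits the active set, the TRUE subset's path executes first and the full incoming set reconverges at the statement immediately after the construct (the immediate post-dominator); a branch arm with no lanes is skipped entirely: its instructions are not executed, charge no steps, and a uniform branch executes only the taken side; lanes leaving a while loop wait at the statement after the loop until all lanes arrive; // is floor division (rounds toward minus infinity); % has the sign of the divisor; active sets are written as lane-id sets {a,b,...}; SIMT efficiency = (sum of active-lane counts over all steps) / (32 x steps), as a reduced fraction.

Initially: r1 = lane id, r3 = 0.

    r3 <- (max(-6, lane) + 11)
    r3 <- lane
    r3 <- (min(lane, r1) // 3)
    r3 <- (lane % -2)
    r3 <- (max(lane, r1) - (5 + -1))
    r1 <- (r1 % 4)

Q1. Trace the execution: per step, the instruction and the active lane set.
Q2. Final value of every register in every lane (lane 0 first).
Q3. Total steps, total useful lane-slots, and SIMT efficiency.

step 0: r3 <- (max(-6, lane) + 11)   {0,1,2,3,4,5,6,7,8,9,10,11,12,13,14,15,16,17,18,19,20,21,22,23,24,25,26,27,28,29,30,31}
step 1: r3 <- lane                   {0,1,2,3,4,5,6,7,8,9,10,11,12,13,14,15,16,17,18,19,20,21,22,23,24,25,26,27,28,29,30,31}
step 2: r3 <- (min(lane, r1) // 3)   {0,1,2,3,4,5,6,7,8,9,10,11,12,13,14,15,16,17,18,19,20,21,22,23,24,25,26,27,28,29,30,31}
step 3: r3 <- (lane % -2)            {0,1,2,3,4,5,6,7,8,9,10,11,12,13,14,15,16,17,18,19,20,21,22,23,24,25,26,27,28,29,30,31}
step 4: r3 <- (max(lane, r1) - (5 + -1)) {0,1,2,3,4,5,6,7,8,9,10,11,12,13,14,15,16,17,18,19,20,21,22,23,24,25,26,27,28,29,30,31}
step 5: r1 <- (r1 % 4)               {0,1,2,3,4,5,6,7,8,9,10,11,12,13,14,15,16,17,18,19,20,21,22,23,24,25,26,27,28,29,30,31}

Answer: 6 steps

r1: 0,1,2,3,0,1,2,3,0,1,2,3,0,1,2,3,0,1,2,3,0,1,2,3,0,1,2,3,0,1,2,3
r3: -4,-3,-2,-1,0,1,2,3,4,5,6,7,8,9,10,11,12,13,14,15,16,17,18,19,20,21,22,23,24,25,26,27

steps = 6; useful = 192; efficiency = 192/192 = 1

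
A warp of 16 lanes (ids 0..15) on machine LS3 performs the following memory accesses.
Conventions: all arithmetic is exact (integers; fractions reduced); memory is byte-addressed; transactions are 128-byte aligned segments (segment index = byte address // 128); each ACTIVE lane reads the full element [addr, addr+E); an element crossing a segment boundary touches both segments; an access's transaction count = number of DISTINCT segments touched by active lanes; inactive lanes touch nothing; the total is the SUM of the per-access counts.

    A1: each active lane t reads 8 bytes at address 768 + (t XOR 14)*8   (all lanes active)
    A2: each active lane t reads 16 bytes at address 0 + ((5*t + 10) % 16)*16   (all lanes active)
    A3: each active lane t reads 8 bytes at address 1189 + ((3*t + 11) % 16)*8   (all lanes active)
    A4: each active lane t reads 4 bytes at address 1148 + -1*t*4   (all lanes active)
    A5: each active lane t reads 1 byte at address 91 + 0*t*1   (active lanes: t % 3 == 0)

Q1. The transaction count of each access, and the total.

A1: 1 transaction
A2: 2 transactions
A3: 2 transactions
A4: 1 transaction
A5: 1 transaction

Answer: 1,2,2,1,1; total 7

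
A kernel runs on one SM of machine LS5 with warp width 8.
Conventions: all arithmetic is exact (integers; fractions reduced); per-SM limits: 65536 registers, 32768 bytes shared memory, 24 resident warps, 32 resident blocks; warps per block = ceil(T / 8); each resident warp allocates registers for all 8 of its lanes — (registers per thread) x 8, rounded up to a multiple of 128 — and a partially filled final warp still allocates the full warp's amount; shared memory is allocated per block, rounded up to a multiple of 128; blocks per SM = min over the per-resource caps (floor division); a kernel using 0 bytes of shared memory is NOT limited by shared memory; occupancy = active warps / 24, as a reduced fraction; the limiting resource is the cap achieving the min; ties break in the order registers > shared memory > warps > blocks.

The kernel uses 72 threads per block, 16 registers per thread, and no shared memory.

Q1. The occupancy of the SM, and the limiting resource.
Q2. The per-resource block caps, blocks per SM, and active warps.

Answer: occupancy 3/4, limited by warps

registers: 56 blocks
shared memory: no limit (kernel uses none)
warps: 2 blocks
blocks: 32 blocks

Answer: 2 blocks, 18 active warps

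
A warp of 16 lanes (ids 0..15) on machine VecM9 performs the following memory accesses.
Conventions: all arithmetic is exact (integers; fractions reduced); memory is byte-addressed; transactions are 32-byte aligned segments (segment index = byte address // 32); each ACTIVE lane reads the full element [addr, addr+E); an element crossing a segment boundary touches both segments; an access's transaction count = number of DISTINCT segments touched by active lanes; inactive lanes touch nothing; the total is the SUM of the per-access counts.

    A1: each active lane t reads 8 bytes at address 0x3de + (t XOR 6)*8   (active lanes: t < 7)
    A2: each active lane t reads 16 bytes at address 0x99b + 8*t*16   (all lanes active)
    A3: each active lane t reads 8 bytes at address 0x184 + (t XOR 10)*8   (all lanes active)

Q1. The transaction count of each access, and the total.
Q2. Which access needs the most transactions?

A1: 3 transactions
A2: 32 transactions
A3: 5 transactions

Answer: 3,32,5; total 40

Answer: A2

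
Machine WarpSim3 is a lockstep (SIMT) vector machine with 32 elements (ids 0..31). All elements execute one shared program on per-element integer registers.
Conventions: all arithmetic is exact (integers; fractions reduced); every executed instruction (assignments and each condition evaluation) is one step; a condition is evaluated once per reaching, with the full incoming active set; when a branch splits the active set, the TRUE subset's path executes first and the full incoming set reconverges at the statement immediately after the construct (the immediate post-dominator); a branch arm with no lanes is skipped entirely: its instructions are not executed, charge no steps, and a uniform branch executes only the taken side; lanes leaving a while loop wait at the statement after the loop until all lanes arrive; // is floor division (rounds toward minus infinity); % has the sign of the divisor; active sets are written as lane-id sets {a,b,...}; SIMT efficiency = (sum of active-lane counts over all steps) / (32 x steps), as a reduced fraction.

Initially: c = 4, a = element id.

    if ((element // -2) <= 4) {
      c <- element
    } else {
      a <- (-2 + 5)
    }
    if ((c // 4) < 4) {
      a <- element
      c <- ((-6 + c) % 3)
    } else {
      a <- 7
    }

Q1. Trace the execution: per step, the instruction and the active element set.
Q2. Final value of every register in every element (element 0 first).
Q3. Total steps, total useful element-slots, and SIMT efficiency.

step 0: eval ((element // -2) <= 4)  {0,1,2,3,4,5,6,7,8,9,10,11,12,13,14,15,16,17,18,19,20,21,22,23,24,25,26,27,28,29,30,31}
step 1: c <- element                 {0,1,2,3,4,5,6,7,8,9,10,11,12,13,14,15,16,17,18,19,20,21,22,23,24,25,26,27,28,29,30,31}
step 2: eval ((c // 4) < 4)          {0,1,2,3,4,5,6,7,8,9,10,11,12,13,14,15,16,17,18,19,20,21,22,23,24,25,26,27,28,29,30,31}
step 3: a <- element                 {0,1,2,3,4,5,6,7,8,9,10,11,12,13,14,15}
step 4: c <- ((-6 + c) % 3)          {0,1,2,3,4,5,6,7,8,9,10,11,12,13,14,15}
step 5: a <- 7                       {16,17,18,19,20,21,22,23,24,25,26,27,28,29,30,31}

Answer: 6 steps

c: 0,1,2,0,1,2,0,1,2,0,1,2,0,1,2,0,16,17,18,19,20,21,22,23,24,25,26,27,28,29,30,31
a: 0,1,2,3,4,5,6,7,8,9,10,11,12,13,14,15,7,7,7,7,7,7,7,7,7,7,7,7,7,7,7,7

steps = 6; useful = 144; efficiency = 144/192 = 3/4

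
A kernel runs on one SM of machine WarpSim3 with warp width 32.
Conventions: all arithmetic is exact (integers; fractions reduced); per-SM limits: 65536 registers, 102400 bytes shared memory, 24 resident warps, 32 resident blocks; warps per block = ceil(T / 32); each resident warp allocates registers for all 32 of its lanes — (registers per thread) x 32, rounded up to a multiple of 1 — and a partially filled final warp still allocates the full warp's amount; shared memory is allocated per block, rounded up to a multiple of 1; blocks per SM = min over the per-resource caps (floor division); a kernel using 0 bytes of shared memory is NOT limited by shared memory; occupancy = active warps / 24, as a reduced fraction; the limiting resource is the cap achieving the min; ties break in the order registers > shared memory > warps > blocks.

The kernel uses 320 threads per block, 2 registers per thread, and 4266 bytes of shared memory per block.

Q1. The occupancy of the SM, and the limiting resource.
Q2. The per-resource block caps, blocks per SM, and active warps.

Answer: occupancy 5/6, limited by warps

registers: 102 blocks
shared memory: 24 blocks
warps: 2 blocks
blocks: 32 blocks

Answer: 2 blocks, 20 active warps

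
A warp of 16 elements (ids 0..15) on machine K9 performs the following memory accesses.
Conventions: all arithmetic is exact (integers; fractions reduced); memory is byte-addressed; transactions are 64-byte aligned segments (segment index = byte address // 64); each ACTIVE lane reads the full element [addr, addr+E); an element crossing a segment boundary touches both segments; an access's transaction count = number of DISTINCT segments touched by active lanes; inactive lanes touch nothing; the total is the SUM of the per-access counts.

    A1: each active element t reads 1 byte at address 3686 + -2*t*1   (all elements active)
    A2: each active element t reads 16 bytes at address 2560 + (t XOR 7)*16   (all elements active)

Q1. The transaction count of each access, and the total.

A1: 1 transaction
A2: 4 transactions

Answer: 1,4; total 5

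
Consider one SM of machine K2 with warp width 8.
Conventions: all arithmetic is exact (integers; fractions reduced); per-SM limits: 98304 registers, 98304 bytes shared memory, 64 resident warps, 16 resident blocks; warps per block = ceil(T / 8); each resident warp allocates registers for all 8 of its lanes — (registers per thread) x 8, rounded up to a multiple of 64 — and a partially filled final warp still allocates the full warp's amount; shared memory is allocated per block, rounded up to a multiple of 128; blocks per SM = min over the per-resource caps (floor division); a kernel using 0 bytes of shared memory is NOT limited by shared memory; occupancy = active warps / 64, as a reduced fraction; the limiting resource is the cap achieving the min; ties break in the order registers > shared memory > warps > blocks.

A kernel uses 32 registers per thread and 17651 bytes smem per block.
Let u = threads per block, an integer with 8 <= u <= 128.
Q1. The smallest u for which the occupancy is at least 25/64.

Answer: u = 33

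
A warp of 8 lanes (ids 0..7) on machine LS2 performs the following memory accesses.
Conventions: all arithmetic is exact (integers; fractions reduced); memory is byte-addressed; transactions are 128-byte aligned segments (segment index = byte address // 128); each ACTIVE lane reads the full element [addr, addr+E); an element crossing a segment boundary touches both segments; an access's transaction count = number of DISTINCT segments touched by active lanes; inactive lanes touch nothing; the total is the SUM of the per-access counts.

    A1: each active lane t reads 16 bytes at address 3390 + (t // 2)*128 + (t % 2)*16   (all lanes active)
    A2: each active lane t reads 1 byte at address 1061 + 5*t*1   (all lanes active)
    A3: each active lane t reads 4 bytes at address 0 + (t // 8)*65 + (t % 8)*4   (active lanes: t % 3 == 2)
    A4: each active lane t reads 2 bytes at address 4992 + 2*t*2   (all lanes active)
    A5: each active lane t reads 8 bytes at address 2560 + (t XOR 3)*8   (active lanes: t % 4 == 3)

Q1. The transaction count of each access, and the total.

A1: 4 transactions
A2: 1 transaction
A3: 1 transaction
A4: 1 transaction
A5: 1 transaction

Answer: 4,1,1,1,1; total 8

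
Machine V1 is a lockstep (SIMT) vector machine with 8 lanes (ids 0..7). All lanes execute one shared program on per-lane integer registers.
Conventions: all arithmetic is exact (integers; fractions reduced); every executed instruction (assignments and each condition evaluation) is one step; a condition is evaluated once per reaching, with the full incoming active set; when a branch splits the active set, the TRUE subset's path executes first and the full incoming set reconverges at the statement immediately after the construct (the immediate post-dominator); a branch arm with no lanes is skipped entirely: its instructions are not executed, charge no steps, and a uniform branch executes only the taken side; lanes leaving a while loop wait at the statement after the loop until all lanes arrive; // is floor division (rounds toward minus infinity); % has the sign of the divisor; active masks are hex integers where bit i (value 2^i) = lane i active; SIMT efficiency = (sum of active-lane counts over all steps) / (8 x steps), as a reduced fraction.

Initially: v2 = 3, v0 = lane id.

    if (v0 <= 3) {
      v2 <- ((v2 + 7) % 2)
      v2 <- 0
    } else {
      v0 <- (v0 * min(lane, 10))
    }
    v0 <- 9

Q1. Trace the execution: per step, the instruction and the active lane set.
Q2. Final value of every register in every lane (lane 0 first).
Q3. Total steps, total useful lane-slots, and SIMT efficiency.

step 0: eval (v0 <= 3)               0xff
step 1: v2 <- ((v2 + 7) % 2)         0x0f
step 2: v2 <- 0                      0x0f
step 3: v0 <- (v0 * min(lane, 10))   0xf0
step 4: v0 <- 9                      0xff

Answer: 5 steps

v2: 0,0,0,0,3,3,3,3
v0: 9,9,9,9,9,9,9,9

steps = 5; useful = 28; efficiency = 28/40 = 7/10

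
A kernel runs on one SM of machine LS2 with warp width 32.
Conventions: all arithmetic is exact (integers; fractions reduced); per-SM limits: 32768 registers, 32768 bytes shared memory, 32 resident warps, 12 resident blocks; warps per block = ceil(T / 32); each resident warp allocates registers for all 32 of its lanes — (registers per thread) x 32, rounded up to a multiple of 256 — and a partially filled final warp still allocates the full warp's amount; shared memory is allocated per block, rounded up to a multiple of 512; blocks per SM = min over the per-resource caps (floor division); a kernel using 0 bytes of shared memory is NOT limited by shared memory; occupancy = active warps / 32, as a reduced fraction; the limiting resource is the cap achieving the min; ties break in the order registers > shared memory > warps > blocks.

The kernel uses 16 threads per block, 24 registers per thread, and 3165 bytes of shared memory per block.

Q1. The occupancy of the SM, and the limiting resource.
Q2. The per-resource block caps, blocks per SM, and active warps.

Answer: occupancy 9/32, limited by shared memory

registers: 42 blocks
shared memory: 9 blocks
warps: 32 blocks
blocks: 12 blocks

Answer: 9 blocks, 9 active warps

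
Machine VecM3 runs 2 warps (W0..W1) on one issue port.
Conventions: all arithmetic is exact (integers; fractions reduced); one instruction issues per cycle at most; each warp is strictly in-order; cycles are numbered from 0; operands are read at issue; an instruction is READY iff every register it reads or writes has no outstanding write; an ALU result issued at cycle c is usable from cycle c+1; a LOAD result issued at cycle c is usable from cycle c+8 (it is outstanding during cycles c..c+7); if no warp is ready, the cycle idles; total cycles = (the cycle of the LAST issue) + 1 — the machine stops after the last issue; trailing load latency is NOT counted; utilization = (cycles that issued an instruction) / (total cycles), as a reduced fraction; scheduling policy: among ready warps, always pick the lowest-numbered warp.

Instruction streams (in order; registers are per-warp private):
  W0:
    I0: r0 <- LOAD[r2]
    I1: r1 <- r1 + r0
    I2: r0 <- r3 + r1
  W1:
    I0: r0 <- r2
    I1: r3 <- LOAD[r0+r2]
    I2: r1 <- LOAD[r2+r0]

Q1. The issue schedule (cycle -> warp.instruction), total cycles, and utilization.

cycle 0: W0.I0
cycle 1: W1.I0
cycle 2: W1.I1
cycle 3: W1.I2
cycle 4: idle
cycle 5: idle
cycle 6: idle
cycle 7: idle
cycle 8: W0.I1
cycle 9: W0.I2

Answer: 10 cycles, utilization 3/5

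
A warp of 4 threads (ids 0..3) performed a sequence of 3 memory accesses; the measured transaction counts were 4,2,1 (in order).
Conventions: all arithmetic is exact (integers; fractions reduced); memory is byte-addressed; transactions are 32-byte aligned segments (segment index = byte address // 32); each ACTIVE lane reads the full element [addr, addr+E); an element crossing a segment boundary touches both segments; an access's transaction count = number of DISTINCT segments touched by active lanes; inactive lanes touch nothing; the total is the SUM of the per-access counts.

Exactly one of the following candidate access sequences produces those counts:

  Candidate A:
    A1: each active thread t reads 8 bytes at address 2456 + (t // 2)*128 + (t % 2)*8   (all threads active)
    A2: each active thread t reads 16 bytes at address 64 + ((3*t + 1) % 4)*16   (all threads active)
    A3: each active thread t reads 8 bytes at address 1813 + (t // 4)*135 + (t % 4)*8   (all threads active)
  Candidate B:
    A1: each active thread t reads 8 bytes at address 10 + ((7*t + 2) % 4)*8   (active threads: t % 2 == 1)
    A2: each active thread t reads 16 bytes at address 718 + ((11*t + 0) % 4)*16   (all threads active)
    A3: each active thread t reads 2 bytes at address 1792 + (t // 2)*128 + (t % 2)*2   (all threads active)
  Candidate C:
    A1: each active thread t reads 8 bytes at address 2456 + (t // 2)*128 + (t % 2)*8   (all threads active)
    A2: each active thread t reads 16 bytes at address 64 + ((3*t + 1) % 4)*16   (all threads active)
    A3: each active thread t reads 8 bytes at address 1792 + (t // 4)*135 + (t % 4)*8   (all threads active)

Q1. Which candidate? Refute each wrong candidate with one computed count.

A: A3 gives 2 transactions, not 1
B: A1 gives 2 transactions, not 4
C: all counts match (4,2,1)

Answer: C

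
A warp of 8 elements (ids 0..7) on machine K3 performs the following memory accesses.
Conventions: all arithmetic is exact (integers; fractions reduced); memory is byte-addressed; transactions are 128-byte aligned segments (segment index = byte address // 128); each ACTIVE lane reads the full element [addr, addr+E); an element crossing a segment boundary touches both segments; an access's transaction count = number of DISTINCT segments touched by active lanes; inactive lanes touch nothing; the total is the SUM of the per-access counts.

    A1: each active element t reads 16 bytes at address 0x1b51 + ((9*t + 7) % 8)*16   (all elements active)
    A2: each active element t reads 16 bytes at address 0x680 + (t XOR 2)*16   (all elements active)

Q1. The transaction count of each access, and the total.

A1: 2 transactions
A2: 1 transaction

Answer: 2,1; total 3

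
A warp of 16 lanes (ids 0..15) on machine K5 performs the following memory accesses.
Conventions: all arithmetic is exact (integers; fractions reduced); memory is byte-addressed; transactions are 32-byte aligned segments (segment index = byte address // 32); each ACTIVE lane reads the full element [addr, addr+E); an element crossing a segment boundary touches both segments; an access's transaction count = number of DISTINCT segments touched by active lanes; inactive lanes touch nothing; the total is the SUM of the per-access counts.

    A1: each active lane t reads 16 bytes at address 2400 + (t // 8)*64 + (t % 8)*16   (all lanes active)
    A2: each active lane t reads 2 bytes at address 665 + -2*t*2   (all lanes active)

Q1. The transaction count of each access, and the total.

A1: 6 transactions
A2: 3 transactions

Answer: 6,3; total 9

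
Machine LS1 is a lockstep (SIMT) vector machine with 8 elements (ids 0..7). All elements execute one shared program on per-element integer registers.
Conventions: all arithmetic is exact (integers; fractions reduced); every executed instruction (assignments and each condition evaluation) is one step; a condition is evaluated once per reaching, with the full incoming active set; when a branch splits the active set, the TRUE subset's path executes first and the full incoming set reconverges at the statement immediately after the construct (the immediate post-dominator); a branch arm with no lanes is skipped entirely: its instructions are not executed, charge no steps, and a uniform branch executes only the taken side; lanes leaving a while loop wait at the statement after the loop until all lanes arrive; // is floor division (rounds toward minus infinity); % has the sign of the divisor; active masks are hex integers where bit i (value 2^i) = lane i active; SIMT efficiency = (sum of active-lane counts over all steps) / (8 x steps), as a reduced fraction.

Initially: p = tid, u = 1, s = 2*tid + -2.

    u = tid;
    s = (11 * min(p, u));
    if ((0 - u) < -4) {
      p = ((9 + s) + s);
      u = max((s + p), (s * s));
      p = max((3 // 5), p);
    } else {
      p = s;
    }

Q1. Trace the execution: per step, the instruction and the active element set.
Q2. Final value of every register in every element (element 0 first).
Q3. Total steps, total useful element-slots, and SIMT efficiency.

step 0: u <- tid                     0xff
step 1: s <- (11 * min(p, u))        0xff
step 2: eval ((0 - u) < -4)          0xff
step 3: p <- ((9 + s) + s)           0xe0
step 4: u <- max((s + p), (s * s))   0xe0
step 5: p <- max((3 // 5), p)        0xe0
step 6: p <- s                       0x1f

Answer: 7 steps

p: 0,11,22,33,44,119,141,163
u: 0,1,2,3,4,3025,4356,5929
s: 0,11,22,33,44,55,66,77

steps = 7; useful = 38; efficiency = 38/56 = 19/28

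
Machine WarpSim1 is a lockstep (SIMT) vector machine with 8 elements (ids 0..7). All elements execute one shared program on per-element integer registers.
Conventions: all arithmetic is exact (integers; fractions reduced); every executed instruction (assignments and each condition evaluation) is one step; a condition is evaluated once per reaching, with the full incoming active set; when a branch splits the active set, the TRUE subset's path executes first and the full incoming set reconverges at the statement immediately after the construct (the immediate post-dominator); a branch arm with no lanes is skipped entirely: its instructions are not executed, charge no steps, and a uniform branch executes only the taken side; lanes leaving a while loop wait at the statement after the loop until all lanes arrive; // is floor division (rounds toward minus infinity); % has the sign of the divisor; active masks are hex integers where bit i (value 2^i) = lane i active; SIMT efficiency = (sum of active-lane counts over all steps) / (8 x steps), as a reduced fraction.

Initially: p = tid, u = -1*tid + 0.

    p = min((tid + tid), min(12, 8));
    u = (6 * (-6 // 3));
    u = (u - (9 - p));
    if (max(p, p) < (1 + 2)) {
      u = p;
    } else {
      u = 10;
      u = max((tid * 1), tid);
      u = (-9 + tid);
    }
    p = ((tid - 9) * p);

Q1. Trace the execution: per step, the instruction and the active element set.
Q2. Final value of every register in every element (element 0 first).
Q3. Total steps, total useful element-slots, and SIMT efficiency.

step 0: p <- min((tid + tid), min(12, 8)) 0xff
step 1: u <- (6 * (-6 // 3))         0xff
step 2: u <- (u - (9 - p))           0xff
step 3: eval (max(p, p) < (1 + 2))   0xff
step 4: u <- p                       0x03
step 5: u <- 10                      0xfc
step 6: u <- max((tid * 1), tid)     0xfc
step 7: u <- (-9 + tid)              0xfc
step 8: p <- ((tid - 9) * p)         0xff

Answer: 9 steps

p: 0,-16,-28,-36,-40,-32,-24,-16
u: 0,2,-7,-6,-5,-4,-3,-2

steps = 9; useful = 60; efficiency = 60/72 = 5/6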